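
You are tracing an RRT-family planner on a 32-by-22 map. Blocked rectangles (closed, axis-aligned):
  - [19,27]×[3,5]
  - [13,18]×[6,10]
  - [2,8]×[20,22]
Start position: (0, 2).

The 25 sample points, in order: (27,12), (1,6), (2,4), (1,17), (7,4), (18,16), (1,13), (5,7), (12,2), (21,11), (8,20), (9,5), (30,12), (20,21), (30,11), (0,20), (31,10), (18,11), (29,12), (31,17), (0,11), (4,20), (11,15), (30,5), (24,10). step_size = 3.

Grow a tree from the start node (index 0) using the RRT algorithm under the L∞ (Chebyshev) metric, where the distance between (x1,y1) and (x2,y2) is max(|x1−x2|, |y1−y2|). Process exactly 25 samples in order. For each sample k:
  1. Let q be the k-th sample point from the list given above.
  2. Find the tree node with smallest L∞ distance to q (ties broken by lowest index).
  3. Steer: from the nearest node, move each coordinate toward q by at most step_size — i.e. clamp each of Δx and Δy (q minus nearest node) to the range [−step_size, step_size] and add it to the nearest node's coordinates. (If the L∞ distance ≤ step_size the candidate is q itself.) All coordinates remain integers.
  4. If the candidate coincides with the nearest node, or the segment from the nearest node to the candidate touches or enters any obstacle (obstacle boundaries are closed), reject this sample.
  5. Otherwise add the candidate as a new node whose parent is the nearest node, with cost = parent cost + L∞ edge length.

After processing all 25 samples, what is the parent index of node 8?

Parent of node 8: 1

1. q=(27,12) nearest=0 d=27 new=(3,5) → add node 1 parent=0 cost=3
2. q=(1,6) nearest=1 d=2 new=(1,6) → add node 2 parent=1 cost=5
3. q=(2,4) nearest=1 d=1 new=(2,4) → add node 3 parent=1 cost=4
4. q=(1,17) nearest=2 d=11 new=(1,9) → add node 4 parent=2 cost=8
5. q=(7,4) nearest=1 d=4 new=(6,4) → add node 5 parent=1 cost=6
6. q=(18,16) nearest=5 d=12 new=(9,7) → add node 6 parent=5 cost=9
7. q=(1,13) nearest=4 d=4 new=(1,12) → add node 7 parent=4 cost=11
8. q=(5,7) nearest=1 d=2 new=(5,7) → add node 8 parent=1 cost=5
9. q=(12,2) nearest=6 d=5 new=(12,4) → add node 9 parent=6 cost=12
10. q=(21,11) nearest=9 d=9 new=(15,7) → blocked by [13,18]×[6,10], reject
11. q=(8,20) nearest=7 d=8 new=(4,15) → add node 10 parent=7 cost=14
12. q=(9,5) nearest=6 d=2 new=(9,5) → add node 11 parent=6 cost=11
13. q=(30,12) nearest=9 d=18 new=(15,7) → blocked by [13,18]×[6,10], reject
14. q=(20,21) nearest=6 d=14 new=(12,10) → add node 12 parent=6 cost=12
15. q=(30,11) nearest=9 d=18 new=(15,7) → blocked by [13,18]×[6,10], reject
16. q=(0,20) nearest=10 d=5 new=(1,18) → add node 13 parent=10 cost=17
17. q=(31,10) nearest=9 d=19 new=(15,7) → blocked by [13,18]×[6,10], reject
18. q=(18,11) nearest=12 d=6 new=(15,11) → add node 14 parent=12 cost=15
19. q=(29,12) nearest=14 d=14 new=(18,12) → add node 15 parent=14 cost=18
20. q=(31,17) nearest=15 d=13 new=(21,15) → add node 16 parent=15 cost=21
21. q=(0,11) nearest=7 d=1 new=(0,11) → add node 17 parent=7 cost=12
22. q=(4,20) nearest=13 d=3 new=(4,20) → blocked by [2,8]×[20,22], reject
23. q=(11,15) nearest=14 d=4 new=(12,14) → add node 18 parent=14 cost=18
24. q=(30,5) nearest=16 d=10 new=(24,12) → add node 19 parent=16 cost=24
25. q=(24,10) nearest=19 d=2 new=(24,10) → add node 20 parent=19 cost=26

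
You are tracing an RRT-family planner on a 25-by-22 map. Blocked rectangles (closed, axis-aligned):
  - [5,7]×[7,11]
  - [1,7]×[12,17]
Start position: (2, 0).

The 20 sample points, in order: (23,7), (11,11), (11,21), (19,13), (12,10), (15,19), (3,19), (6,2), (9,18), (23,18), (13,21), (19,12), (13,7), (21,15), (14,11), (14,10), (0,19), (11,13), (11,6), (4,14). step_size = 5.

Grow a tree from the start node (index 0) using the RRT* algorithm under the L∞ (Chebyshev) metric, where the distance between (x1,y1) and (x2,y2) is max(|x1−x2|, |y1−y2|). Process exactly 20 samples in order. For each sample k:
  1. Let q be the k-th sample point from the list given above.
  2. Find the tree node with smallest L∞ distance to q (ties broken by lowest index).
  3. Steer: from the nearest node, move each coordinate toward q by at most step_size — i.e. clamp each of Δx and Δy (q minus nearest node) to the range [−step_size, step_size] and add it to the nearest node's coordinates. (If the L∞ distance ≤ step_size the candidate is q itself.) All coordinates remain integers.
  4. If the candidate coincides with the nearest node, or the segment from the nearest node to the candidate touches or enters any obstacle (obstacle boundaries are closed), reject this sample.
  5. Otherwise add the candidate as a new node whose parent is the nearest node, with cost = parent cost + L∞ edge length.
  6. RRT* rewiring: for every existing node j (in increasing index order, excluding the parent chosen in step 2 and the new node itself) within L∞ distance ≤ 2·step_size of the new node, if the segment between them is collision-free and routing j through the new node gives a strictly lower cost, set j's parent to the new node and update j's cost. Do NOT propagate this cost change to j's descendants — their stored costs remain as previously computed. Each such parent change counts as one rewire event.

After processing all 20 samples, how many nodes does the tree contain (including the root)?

Node count: 20

1. q=(23,7) nearest=0 d=21 new=(7,5) → add node 1 parent=0 cost=5
2. q=(11,11) nearest=1 d=6 new=(11,10) → add node 2 parent=1 cost=10
3. q=(11,21) nearest=2 d=11 new=(11,15) → add node 3 parent=2 cost=15
4. q=(19,13) nearest=2 d=8 new=(16,13) → add node 4 parent=2 cost=15
5. q=(12,10) nearest=2 d=1 new=(12,10) → add node 5 parent=2 cost=11
6. q=(15,19) nearest=3 d=4 new=(15,19) → add node 6 parent=3 cost=19
7. q=(3,19) nearest=3 d=8 new=(6,19) → add node 7 parent=3 cost=20
8. q=(6,2) nearest=1 d=3 new=(6,2) → add node 8 parent=1 cost=8
9. q=(9,18) nearest=3 d=3 new=(9,18) → add node 9 parent=3 cost=18
10. q=(23,18) nearest=4 d=7 new=(21,18) → add node 10 parent=4 cost=20
11. q=(13,21) nearest=6 d=2 new=(13,21) → add node 11 parent=6 cost=21
12. q=(19,12) nearest=4 d=3 new=(19,12) → add node 12 parent=4 cost=18
13. q=(13,7) nearest=2 d=3 new=(13,7) → add node 13 parent=2 cost=13
14. q=(21,15) nearest=10 d=3 new=(21,15) → add node 14 parent=10 cost=23
15. q=(14,11) nearest=4 d=2 new=(14,11) → add node 15 parent=4 cost=17
16. q=(14,10) nearest=15 d=1 new=(14,10) → add node 16 parent=15 cost=18
17. q=(0,19) nearest=7 d=6 new=(1,19) → add node 17 parent=7 cost=25
18. q=(11,13) nearest=3 d=2 new=(11,13) → add node 18 parent=3 cost=17
19. q=(11,6) nearest=13 d=2 new=(11,6) → add node 19 parent=13 cost=15
20. q=(4,14) nearest=7 d=5 new=(4,14) → blocked by [1,7]×[12,17], reject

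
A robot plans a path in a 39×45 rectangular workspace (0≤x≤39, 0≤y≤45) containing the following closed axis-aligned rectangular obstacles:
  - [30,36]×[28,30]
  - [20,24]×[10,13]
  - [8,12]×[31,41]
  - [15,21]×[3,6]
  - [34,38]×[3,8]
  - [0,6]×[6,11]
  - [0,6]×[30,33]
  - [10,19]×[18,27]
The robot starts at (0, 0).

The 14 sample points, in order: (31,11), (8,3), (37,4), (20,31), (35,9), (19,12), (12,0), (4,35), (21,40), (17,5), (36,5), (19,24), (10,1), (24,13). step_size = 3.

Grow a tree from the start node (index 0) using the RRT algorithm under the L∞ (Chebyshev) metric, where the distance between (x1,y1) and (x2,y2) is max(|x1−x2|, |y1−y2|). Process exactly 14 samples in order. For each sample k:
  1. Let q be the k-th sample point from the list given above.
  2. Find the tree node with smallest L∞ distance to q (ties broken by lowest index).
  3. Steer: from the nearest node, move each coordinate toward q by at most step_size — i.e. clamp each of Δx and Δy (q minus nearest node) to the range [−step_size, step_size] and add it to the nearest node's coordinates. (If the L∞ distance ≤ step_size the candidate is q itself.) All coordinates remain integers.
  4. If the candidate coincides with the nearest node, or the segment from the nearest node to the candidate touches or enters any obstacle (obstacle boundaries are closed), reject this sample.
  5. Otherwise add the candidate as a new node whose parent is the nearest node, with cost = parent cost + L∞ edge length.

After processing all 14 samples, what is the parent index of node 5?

Parent of node 5: 4

1. q=(31,11) nearest=0 d=31 new=(3,3) → add node 1 parent=0 cost=3
2. q=(8,3) nearest=1 d=5 new=(6,3) → add node 2 parent=1 cost=6
3. q=(37,4) nearest=2 d=31 new=(9,4) → add node 3 parent=2 cost=9
4. q=(20,31) nearest=3 d=27 new=(12,7) → add node 4 parent=3 cost=12
5. q=(35,9) nearest=4 d=23 new=(15,9) → add node 5 parent=4 cost=15
6. q=(19,12) nearest=5 d=4 new=(18,12) → add node 6 parent=5 cost=18
7. q=(12,0) nearest=3 d=4 new=(12,1) → add node 7 parent=3 cost=12
8. q=(4,35) nearest=6 d=23 new=(15,15) → add node 8 parent=6 cost=21
9. q=(21,40) nearest=8 d=25 new=(18,18) → blocked by [10,19]×[18,27], reject
10. q=(17,5) nearest=5 d=4 new=(17,6) → blocked by [15,21]×[3,6], reject
11. q=(36,5) nearest=6 d=18 new=(21,9) → blocked by [20,24]×[10,13], reject
12. q=(19,24) nearest=8 d=9 new=(18,18) → blocked by [10,19]×[18,27], reject
13. q=(10,1) nearest=7 d=2 new=(10,1) → add node 9 parent=7 cost=14
14. q=(24,13) nearest=6 d=6 new=(21,13) → blocked by [20,24]×[10,13], reject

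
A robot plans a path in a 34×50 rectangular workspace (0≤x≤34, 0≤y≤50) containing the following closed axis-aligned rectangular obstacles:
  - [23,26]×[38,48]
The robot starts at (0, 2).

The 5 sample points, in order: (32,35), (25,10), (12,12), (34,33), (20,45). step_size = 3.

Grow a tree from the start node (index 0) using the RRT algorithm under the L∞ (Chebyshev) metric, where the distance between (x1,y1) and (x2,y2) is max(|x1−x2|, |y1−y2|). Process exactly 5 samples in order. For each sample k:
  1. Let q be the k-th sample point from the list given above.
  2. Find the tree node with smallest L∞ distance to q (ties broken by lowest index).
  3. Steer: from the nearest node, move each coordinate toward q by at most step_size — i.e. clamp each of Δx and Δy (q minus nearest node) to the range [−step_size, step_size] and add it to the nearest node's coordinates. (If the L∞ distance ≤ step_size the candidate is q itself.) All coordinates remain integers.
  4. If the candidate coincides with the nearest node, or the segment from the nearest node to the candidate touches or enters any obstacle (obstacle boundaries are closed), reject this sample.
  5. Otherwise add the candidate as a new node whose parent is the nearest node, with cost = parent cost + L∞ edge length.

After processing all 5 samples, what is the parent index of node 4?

Parent of node 4: 3

1. q=(32,35) nearest=0 d=33 new=(3,5) → add node 1 parent=0 cost=3
2. q=(25,10) nearest=1 d=22 new=(6,8) → add node 2 parent=1 cost=6
3. q=(12,12) nearest=2 d=6 new=(9,11) → add node 3 parent=2 cost=9
4. q=(34,33) nearest=3 d=25 new=(12,14) → add node 4 parent=3 cost=12
5. q=(20,45) nearest=4 d=31 new=(15,17) → add node 5 parent=4 cost=15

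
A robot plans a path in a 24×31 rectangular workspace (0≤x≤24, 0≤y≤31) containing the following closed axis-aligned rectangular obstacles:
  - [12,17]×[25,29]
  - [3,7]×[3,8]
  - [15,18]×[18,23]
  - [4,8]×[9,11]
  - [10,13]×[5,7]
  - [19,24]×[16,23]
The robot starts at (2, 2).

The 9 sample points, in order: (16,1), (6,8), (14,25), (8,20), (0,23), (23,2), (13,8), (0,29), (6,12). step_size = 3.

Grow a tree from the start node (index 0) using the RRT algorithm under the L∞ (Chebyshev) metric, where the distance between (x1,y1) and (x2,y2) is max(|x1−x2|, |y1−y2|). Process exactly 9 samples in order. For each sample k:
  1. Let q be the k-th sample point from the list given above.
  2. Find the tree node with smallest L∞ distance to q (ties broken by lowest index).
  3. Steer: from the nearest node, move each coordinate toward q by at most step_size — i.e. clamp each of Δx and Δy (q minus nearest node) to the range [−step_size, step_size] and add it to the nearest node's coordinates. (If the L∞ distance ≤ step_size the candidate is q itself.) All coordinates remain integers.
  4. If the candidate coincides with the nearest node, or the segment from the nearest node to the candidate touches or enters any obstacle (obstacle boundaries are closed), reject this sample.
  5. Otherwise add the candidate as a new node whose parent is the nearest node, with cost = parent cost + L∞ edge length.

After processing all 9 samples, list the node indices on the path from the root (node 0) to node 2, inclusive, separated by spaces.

Path: 0 2

1. q=(16,1) nearest=0 d=14 new=(5,1) → add node 1 parent=0 cost=3
2. q=(6,8) nearest=0 d=6 new=(5,5) → blocked by [3,7]×[3,8], reject
3. q=(14,25) nearest=0 d=23 new=(5,5) → blocked by [3,7]×[3,8], reject
4. q=(8,20) nearest=0 d=18 new=(5,5) → blocked by [3,7]×[3,8], reject
5. q=(0,23) nearest=0 d=21 new=(0,5) → add node 2 parent=0 cost=3
6. q=(23,2) nearest=1 d=18 new=(8,2) → add node 3 parent=1 cost=6
7. q=(13,8) nearest=3 d=6 new=(11,5) → blocked by [10,13]×[5,7], reject
8. q=(0,29) nearest=2 d=24 new=(0,8) → add node 4 parent=2 cost=6
9. q=(6,12) nearest=4 d=6 new=(3,11) → add node 5 parent=4 cost=9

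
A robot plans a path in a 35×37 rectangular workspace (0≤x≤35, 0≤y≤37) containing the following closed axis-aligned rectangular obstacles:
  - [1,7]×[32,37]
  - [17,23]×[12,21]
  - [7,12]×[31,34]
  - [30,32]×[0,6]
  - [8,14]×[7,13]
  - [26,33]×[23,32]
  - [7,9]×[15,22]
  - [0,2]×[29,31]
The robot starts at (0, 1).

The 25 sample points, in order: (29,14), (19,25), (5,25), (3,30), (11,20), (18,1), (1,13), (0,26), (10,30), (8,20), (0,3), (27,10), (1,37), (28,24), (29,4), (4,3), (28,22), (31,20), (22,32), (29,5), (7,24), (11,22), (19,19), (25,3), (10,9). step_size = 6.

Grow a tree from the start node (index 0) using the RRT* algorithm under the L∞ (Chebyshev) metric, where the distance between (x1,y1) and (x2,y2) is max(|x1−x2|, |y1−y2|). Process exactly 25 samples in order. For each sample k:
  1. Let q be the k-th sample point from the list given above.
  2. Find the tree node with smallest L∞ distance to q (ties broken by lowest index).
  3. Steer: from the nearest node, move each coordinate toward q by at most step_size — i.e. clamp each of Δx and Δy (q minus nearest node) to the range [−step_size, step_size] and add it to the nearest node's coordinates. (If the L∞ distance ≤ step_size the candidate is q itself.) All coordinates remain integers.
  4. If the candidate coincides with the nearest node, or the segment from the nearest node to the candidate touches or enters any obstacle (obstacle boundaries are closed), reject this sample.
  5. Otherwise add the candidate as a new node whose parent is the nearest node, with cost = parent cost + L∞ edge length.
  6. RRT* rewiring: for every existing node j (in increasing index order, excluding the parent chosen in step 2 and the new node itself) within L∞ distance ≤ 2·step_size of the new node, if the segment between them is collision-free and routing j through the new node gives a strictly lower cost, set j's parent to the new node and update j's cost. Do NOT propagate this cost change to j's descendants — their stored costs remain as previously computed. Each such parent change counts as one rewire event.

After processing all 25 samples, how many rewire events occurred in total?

Rewire events: 2

1. q=(29,14) nearest=0 d=29 new=(6,7) → add node 1 parent=0 cost=6
2. q=(19,25) nearest=1 d=18 new=(12,13) → blocked by [8,14]×[7,13], reject
3. q=(5,25) nearest=1 d=18 new=(5,13) → add node 2 parent=1 cost=12
4. q=(3,30) nearest=2 d=17 new=(3,19) → add node 3 parent=2 cost=18
5. q=(11,20) nearest=2 d=7 new=(11,19) → blocked by [7,9]×[15,22], reject
6. q=(18,1) nearest=1 d=12 new=(12,1) → add node 4 parent=1 cost=12
7. q=(1,13) nearest=2 d=4 new=(1,13) → add node 5 parent=2 cost=16
8. q=(0,26) nearest=3 d=7 new=(0,25) → add node 6 parent=3 cost=24
9. q=(10,30) nearest=6 d=10 new=(6,30) → add node 7 parent=6 cost=30
10. q=(8,20) nearest=3 d=5 new=(8,20) → blocked by [7,9]×[15,22], reject
11. q=(0,3) nearest=0 d=2 new=(0,3) → add node 8 parent=0 cost=2; rewire 5→8 (12<16)
12. q=(27,10) nearest=4 d=15 new=(18,7) → add node 9 parent=4 cost=18
13. q=(1,37) nearest=7 d=7 new=(1,36) → blocked by [1,7]×[32,37], reject
14. q=(28,24) nearest=9 d=17 new=(24,13) → blocked by [17,23]×[12,21], reject
15. q=(29,4) nearest=9 d=11 new=(24,4) → add node 10 parent=9 cost=24
16. q=(4,3) nearest=0 d=4 new=(4,3) → add node 11 parent=0 cost=4
17. q=(28,22) nearest=9 d=15 new=(24,13) → blocked by [17,23]×[12,21], reject
18. q=(31,20) nearest=9 d=13 new=(24,13) → blocked by [17,23]×[12,21], reject
19. q=(22,32) nearest=7 d=16 new=(12,32) → blocked by [7,12]×[31,34], reject
20. q=(29,5) nearest=10 d=5 new=(29,5) → add node 12 parent=10 cost=29
21. q=(7,24) nearest=3 d=5 new=(7,24) → add node 13 parent=3 cost=23; rewire 7→13 (29<30)
22. q=(11,22) nearest=13 d=4 new=(11,22) → add node 14 parent=13 cost=27
23. q=(19,19) nearest=14 d=8 new=(17,19) → blocked by [17,23]×[12,21], reject
24. q=(25,3) nearest=10 d=1 new=(25,3) → add node 15 parent=10 cost=25
25. q=(10,9) nearest=1 d=4 new=(10,9) → blocked by [8,14]×[7,13], reject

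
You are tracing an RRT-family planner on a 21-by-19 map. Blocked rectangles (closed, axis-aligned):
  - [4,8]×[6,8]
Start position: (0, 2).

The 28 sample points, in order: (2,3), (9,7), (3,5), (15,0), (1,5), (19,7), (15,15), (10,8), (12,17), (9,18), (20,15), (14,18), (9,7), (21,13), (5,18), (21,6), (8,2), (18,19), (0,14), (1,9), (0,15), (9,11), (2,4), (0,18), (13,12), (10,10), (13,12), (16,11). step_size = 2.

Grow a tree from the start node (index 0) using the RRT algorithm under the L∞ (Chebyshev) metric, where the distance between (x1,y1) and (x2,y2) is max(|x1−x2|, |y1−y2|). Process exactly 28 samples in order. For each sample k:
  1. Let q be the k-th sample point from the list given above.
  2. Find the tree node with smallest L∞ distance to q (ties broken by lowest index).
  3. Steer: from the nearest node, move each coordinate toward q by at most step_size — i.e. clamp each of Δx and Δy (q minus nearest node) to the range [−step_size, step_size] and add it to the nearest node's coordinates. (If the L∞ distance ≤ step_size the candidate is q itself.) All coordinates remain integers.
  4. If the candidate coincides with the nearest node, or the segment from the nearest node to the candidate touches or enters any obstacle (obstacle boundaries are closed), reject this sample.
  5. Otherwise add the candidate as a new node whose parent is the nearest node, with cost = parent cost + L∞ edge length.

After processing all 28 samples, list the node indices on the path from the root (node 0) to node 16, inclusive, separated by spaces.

1. q=(2,3) nearest=0 d=2 new=(2,3) → add node 1 parent=0 cost=2
2. q=(9,7) nearest=1 d=7 new=(4,5) → add node 2 parent=1 cost=4
3. q=(3,5) nearest=2 d=1 new=(3,5) → add node 3 parent=2 cost=5
4. q=(15,0) nearest=2 d=11 new=(6,3) → add node 4 parent=2 cost=6
5. q=(1,5) nearest=1 d=2 new=(1,5) → add node 5 parent=1 cost=4
6. q=(19,7) nearest=4 d=13 new=(8,5) → add node 6 parent=4 cost=8
7. q=(15,15) nearest=6 d=10 new=(10,7) → add node 7 parent=6 cost=10
8. q=(10,8) nearest=7 d=1 new=(10,8) → add node 8 parent=7 cost=11
9. q=(12,17) nearest=8 d=9 new=(12,10) → add node 9 parent=8 cost=13
10. q=(9,18) nearest=9 d=8 new=(10,12) → add node 10 parent=9 cost=15
11. q=(20,15) nearest=9 d=8 new=(14,12) → add node 11 parent=9 cost=15
12. q=(14,18) nearest=10 d=6 new=(12,14) → add node 12 parent=10 cost=17
13. q=(9,7) nearest=7 d=1 new=(9,7) → add node 13 parent=7 cost=11
14. q=(21,13) nearest=11 d=7 new=(16,13) → add node 14 parent=11 cost=17
15. q=(5,18) nearest=10 d=6 new=(8,14) → add node 15 parent=10 cost=17
16. q=(21,6) nearest=11 d=7 new=(16,10) → add node 16 parent=11 cost=17
17. q=(8,2) nearest=4 d=2 new=(8,2) → add node 17 parent=4 cost=8
18. q=(18,19) nearest=12 d=6 new=(14,16) → add node 18 parent=12 cost=19
19. q=(0,14) nearest=15 d=8 new=(6,14) → add node 19 parent=15 cost=19
20. q=(1,9) nearest=2 d=4 new=(2,7) → add node 20 parent=2 cost=6
21. q=(0,15) nearest=19 d=6 new=(4,15) → add node 21 parent=19 cost=21
22. q=(9,11) nearest=10 d=1 new=(9,11) → add node 22 parent=10 cost=16
23. q=(2,4) nearest=1 d=1 new=(2,4) → add node 23 parent=1 cost=3
24. q=(0,18) nearest=21 d=4 new=(2,17) → add node 24 parent=21 cost=23
25. q=(13,12) nearest=11 d=1 new=(13,12) → add node 25 parent=11 cost=16
26. q=(10,10) nearest=22 d=1 new=(10,10) → add node 26 parent=22 cost=17
27. q=(13,12) nearest=25 d=0 → coincident, reject
28. q=(16,11) nearest=16 d=1 new=(16,11) → add node 27 parent=16 cost=18

Path: 0 1 2 4 6 7 8 9 11 16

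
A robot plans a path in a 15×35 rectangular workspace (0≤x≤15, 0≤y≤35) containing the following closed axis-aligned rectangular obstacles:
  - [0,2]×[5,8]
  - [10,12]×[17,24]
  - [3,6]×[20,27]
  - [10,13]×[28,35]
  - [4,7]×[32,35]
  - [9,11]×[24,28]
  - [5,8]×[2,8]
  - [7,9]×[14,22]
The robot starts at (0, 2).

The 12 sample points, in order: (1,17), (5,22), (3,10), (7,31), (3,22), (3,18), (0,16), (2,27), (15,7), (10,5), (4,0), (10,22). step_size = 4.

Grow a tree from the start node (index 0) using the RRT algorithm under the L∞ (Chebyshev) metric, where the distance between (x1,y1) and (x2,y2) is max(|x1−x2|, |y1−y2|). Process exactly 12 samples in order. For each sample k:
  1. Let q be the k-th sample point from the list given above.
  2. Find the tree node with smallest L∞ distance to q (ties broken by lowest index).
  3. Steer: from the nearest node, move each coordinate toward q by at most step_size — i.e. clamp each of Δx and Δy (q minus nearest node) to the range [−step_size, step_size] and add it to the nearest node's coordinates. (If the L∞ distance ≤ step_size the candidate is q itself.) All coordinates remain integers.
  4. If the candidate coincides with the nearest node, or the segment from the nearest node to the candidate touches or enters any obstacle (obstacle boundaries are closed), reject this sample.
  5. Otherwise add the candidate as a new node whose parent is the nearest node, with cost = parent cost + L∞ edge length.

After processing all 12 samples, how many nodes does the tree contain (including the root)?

1. q=(1,17) nearest=0 d=15 new=(1,6) → blocked by [0,2]×[5,8], reject
2. q=(5,22) nearest=0 d=20 new=(4,6) → add node 1 parent=0 cost=4
3. q=(3,10) nearest=1 d=4 new=(3,10) → add node 2 parent=1 cost=8
4. q=(7,31) nearest=2 d=21 new=(7,14) → blocked by [7,9]×[14,22], reject
5. q=(3,22) nearest=2 d=12 new=(3,14) → add node 3 parent=2 cost=12
6. q=(3,18) nearest=3 d=4 new=(3,18) → add node 4 parent=3 cost=16
7. q=(0,16) nearest=3 d=3 new=(0,16) → add node 5 parent=3 cost=15
8. q=(2,27) nearest=4 d=9 new=(2,22) → add node 6 parent=4 cost=20
9. q=(15,7) nearest=1 d=11 new=(8,7) → blocked by [5,8]×[2,8], reject
10. q=(10,5) nearest=1 d=6 new=(8,5) → blocked by [5,8]×[2,8], reject
11. q=(4,0) nearest=0 d=4 new=(4,0) → add node 7 parent=0 cost=4
12. q=(10,22) nearest=4 d=7 new=(7,22) → blocked by [3,6]×[20,27], reject

Node count: 8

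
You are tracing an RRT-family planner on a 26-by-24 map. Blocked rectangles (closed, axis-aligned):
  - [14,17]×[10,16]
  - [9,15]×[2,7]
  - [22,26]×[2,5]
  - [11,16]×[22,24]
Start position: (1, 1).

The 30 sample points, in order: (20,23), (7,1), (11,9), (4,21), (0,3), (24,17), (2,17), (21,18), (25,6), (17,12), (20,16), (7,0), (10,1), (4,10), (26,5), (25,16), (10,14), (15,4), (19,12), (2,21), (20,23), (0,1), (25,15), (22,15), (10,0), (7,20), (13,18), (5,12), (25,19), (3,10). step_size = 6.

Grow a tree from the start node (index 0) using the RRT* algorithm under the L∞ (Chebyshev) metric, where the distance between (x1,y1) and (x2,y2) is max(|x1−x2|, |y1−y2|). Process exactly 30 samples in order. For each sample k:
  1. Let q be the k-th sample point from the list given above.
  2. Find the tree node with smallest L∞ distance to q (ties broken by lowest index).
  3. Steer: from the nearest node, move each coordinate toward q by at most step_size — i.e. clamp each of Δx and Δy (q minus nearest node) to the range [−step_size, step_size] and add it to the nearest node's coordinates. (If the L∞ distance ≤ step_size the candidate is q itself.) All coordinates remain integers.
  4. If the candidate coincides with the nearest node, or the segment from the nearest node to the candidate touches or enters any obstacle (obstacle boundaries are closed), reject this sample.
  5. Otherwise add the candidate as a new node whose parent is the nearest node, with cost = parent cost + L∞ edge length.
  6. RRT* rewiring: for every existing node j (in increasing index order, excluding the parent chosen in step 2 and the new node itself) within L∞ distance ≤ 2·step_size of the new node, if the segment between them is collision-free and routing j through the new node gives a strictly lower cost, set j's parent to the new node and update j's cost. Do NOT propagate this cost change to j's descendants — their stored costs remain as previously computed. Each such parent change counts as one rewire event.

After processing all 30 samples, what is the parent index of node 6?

1. q=(20,23) nearest=0 d=22 new=(7,7) → add node 1 parent=0 cost=6
2. q=(7,1) nearest=0 d=6 new=(7,1) → add node 2 parent=0 cost=6
3. q=(11,9) nearest=1 d=4 new=(11,9) → add node 3 parent=1 cost=10
4. q=(4,21) nearest=3 d=12 new=(5,15) → add node 4 parent=3 cost=16
5. q=(0,3) nearest=0 d=2 new=(0,3) → add node 5 parent=0 cost=2; rewire 4→5 (14<16)
6. q=(24,17) nearest=3 d=13 new=(17,15) → blocked by [14,17]×[10,16], reject
7. q=(2,17) nearest=4 d=3 new=(2,17) → add node 6 parent=4 cost=17
8. q=(21,18) nearest=3 d=10 new=(17,15) → blocked by [14,17]×[10,16], reject
9. q=(25,6) nearest=3 d=14 new=(17,6) → blocked by [9,15]×[2,7], reject
10. q=(17,12) nearest=3 d=6 new=(17,12) → blocked by [14,17]×[10,16], reject
11. q=(20,16) nearest=3 d=9 new=(17,15) → blocked by [14,17]×[10,16], reject
12. q=(7,0) nearest=2 d=1 new=(7,0) → add node 7 parent=2 cost=7
13. q=(10,1) nearest=2 d=3 new=(10,1) → add node 8 parent=2 cost=9
14. q=(4,10) nearest=1 d=3 new=(4,10) → add node 9 parent=1 cost=9; rewire 6→9 (16<17)
15. q=(26,5) nearest=3 d=15 new=(17,5) → blocked by [9,15]×[2,7], reject
16. q=(25,16) nearest=3 d=14 new=(17,15) → blocked by [14,17]×[10,16], reject
17. q=(10,14) nearest=3 d=5 new=(10,14) → add node 10 parent=3 cost=15
18. q=(15,4) nearest=3 d=5 new=(15,4) → blocked by [9,15]×[2,7], reject
19. q=(19,12) nearest=3 d=8 new=(17,12) → blocked by [14,17]×[10,16], reject
20. q=(2,21) nearest=6 d=4 new=(2,21) → add node 11 parent=6 cost=20
21. q=(20,23) nearest=10 d=10 new=(16,20) → add node 12 parent=10 cost=21
22. q=(0,1) nearest=0 d=1 new=(0,1) → add node 13 parent=0 cost=1
23. q=(25,15) nearest=12 d=9 new=(22,15) → add node 14 parent=12 cost=27
24. q=(22,15) nearest=14 d=0 → coincident, reject
25. q=(10,0) nearest=8 d=1 new=(10,0) → add node 15 parent=8 cost=10
26. q=(7,20) nearest=4 d=5 new=(7,20) → add node 16 parent=4 cost=19
27. q=(13,18) nearest=12 d=3 new=(13,18) → add node 17 parent=12 cost=24
28. q=(5,12) nearest=9 d=2 new=(5,12) → add node 18 parent=9 cost=11; rewire 17→18 (19<24)
29. q=(25,19) nearest=14 d=4 new=(25,19) → add node 19 parent=14 cost=31
30. q=(3,10) nearest=9 d=1 new=(3,10) → add node 20 parent=9 cost=10

Parent of node 6: 9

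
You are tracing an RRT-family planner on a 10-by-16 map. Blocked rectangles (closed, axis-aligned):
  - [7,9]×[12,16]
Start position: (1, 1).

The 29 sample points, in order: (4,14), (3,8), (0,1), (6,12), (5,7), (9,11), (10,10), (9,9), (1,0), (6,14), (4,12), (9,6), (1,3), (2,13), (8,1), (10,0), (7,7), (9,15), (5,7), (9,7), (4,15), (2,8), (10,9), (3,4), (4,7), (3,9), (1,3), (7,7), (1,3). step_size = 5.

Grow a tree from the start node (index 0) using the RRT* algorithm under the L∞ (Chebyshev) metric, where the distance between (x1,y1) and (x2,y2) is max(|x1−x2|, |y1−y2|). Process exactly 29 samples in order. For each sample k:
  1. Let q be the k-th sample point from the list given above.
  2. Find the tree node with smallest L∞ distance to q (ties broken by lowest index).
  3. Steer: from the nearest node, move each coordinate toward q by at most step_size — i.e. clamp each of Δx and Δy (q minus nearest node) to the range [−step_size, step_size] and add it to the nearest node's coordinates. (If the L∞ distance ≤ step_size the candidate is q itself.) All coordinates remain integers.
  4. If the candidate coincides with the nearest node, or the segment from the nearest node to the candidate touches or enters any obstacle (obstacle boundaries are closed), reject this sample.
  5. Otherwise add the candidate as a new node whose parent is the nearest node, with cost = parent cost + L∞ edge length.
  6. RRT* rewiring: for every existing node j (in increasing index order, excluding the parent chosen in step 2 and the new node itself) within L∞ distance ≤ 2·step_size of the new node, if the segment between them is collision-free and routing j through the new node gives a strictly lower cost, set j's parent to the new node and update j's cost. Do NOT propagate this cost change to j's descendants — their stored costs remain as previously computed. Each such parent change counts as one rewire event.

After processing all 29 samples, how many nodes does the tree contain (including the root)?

Node count: 25

1. q=(4,14) nearest=0 d=13 new=(4,6) → add node 1 parent=0 cost=5
2. q=(3,8) nearest=1 d=2 new=(3,8) → add node 2 parent=1 cost=7
3. q=(0,1) nearest=0 d=1 new=(0,1) → add node 3 parent=0 cost=1
4. q=(6,12) nearest=2 d=4 new=(6,12) → add node 4 parent=2 cost=11
5. q=(5,7) nearest=1 d=1 new=(5,7) → add node 5 parent=1 cost=6
6. q=(9,11) nearest=4 d=3 new=(9,11) → add node 6 parent=4 cost=14
7. q=(10,10) nearest=6 d=1 new=(10,10) → add node 7 parent=6 cost=15
8. q=(9,9) nearest=7 d=1 new=(9,9) → add node 8 parent=7 cost=16
9. q=(1,0) nearest=0 d=1 new=(1,0) → add node 9 parent=0 cost=1; rewire 7→9 (11<15); rewire 8→9 (10<16)
10. q=(6,14) nearest=4 d=2 new=(6,14) → add node 10 parent=4 cost=13
11. q=(4,12) nearest=4 d=2 new=(4,12) → add node 11 parent=4 cost=13
12. q=(9,6) nearest=8 d=3 new=(9,6) → add node 12 parent=8 cost=13
13. q=(1,3) nearest=0 d=2 new=(1,3) → add node 13 parent=0 cost=2; rewire 6→13 (10<14); rewire 11→13 (11<13); rewire 12→13 (10<13)
14. q=(2,13) nearest=11 d=2 new=(2,13) → add node 14 parent=11 cost=13
15. q=(8,1) nearest=1 d=5 new=(8,1) → add node 15 parent=1 cost=10
16. q=(10,0) nearest=15 d=2 new=(10,0) → add node 16 parent=15 cost=12
17. q=(7,7) nearest=5 d=2 new=(7,7) → add node 17 parent=5 cost=8
18. q=(9,15) nearest=4 d=3 new=(9,15) → blocked by [7,9]×[12,16], reject
19. q=(5,7) nearest=5 d=0 → coincident, reject
20. q=(9,7) nearest=12 d=1 new=(9,7) → add node 18 parent=12 cost=11
21. q=(4,15) nearest=10 d=2 new=(4,15) → add node 19 parent=10 cost=15
22. q=(2,8) nearest=2 d=1 new=(2,8) → add node 20 parent=2 cost=8
23. q=(10,9) nearest=7 d=1 new=(10,9) → add node 21 parent=7 cost=12
24. q=(3,4) nearest=1 d=2 new=(3,4) → add node 22 parent=1 cost=7
25. q=(4,7) nearest=1 d=1 new=(4,7) → add node 23 parent=1 cost=6; rewire 14→23 (12<13); rewire 19→23 (14<15)
26. q=(3,9) nearest=2 d=1 new=(3,9) → add node 24 parent=2 cost=8
27. q=(1,3) nearest=13 d=0 → coincident, reject
28. q=(7,7) nearest=17 d=0 → coincident, reject
29. q=(1,3) nearest=13 d=0 → coincident, reject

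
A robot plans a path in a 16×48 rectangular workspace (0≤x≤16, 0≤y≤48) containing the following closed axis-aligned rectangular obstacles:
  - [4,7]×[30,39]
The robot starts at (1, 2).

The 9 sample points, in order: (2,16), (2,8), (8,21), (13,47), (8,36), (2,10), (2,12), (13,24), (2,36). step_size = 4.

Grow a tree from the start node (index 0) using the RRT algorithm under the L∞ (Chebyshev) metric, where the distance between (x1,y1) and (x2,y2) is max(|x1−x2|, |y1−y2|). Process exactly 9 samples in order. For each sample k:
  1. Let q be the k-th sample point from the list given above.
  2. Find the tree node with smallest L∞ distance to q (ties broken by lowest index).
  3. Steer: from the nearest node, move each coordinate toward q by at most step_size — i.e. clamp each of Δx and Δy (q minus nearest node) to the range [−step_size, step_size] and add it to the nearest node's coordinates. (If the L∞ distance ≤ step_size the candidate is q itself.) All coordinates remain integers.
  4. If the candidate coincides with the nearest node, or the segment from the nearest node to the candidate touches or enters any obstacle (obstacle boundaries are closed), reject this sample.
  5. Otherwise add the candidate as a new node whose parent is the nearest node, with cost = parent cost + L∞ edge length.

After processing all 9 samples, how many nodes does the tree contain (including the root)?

1. q=(2,16) nearest=0 d=14 new=(2,6) → add node 1 parent=0 cost=4
2. q=(2,8) nearest=1 d=2 new=(2,8) → add node 2 parent=1 cost=6
3. q=(8,21) nearest=2 d=13 new=(6,12) → add node 3 parent=2 cost=10
4. q=(13,47) nearest=3 d=35 new=(10,16) → add node 4 parent=3 cost=14
5. q=(8,36) nearest=4 d=20 new=(8,20) → add node 5 parent=4 cost=18
6. q=(2,10) nearest=2 d=2 new=(2,10) → add node 6 parent=2 cost=8
7. q=(2,12) nearest=6 d=2 new=(2,12) → add node 7 parent=6 cost=10
8. q=(13,24) nearest=5 d=5 new=(12,24) → add node 8 parent=5 cost=22
9. q=(2,36) nearest=8 d=12 new=(8,28) → add node 9 parent=8 cost=26

Node count: 10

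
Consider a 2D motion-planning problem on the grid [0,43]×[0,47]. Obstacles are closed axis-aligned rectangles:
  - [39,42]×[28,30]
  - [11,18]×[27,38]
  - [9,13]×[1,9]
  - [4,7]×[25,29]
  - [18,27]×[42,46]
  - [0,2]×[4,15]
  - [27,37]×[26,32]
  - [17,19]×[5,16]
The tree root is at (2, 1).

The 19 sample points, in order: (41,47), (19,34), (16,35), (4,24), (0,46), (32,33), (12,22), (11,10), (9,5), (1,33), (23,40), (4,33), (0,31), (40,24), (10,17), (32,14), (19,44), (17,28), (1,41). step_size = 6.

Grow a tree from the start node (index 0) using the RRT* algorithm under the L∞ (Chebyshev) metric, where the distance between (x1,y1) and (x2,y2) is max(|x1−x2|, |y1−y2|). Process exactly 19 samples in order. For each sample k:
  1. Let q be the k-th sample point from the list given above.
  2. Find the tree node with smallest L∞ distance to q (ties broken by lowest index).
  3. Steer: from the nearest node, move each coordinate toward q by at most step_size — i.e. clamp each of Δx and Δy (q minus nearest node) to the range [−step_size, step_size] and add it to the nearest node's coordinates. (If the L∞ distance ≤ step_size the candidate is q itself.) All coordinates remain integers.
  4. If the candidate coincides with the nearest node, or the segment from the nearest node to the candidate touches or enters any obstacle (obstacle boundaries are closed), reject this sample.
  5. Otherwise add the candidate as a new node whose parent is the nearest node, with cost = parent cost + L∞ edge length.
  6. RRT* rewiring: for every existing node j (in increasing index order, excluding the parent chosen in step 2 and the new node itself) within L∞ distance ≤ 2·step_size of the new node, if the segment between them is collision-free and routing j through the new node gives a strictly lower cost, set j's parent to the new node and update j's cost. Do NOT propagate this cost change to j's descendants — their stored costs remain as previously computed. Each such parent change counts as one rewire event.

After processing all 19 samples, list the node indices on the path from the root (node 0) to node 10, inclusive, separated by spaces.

Path: 0 1 2 4 10

1. q=(41,47) nearest=0 d=46 new=(8,7) → add node 1 parent=0 cost=6
2. q=(19,34) nearest=1 d=27 new=(14,13) → blocked by [9,13]×[1,9], reject
3. q=(16,35) nearest=1 d=28 new=(14,13) → blocked by [9,13]×[1,9], reject
4. q=(4,24) nearest=1 d=17 new=(4,13) → add node 2 parent=1 cost=12
5. q=(0,46) nearest=2 d=33 new=(0,19) → add node 3 parent=2 cost=18
6. q=(32,33) nearest=1 d=26 new=(14,13) → blocked by [9,13]×[1,9], reject
7. q=(12,22) nearest=2 d=9 new=(10,19) → add node 4 parent=2 cost=18
8. q=(11,10) nearest=1 d=3 new=(11,10) → blocked by [9,13]×[1,9], reject
9. q=(9,5) nearest=1 d=2 new=(9,5) → blocked by [9,13]×[1,9], reject
10. q=(1,33) nearest=3 d=14 new=(1,25) → add node 5 parent=3 cost=24
11. q=(23,40) nearest=4 d=21 new=(16,25) → add node 6 parent=4 cost=24
12. q=(4,33) nearest=5 d=8 new=(4,31) → add node 7 parent=5 cost=30
13. q=(0,31) nearest=7 d=4 new=(0,31) → add node 8 parent=7 cost=34
14. q=(40,24) nearest=6 d=24 new=(22,24) → add node 9 parent=6 cost=30
15. q=(10,17) nearest=4 d=2 new=(10,17) → add node 10 parent=4 cost=20
16. q=(32,14) nearest=9 d=10 new=(28,18) → add node 11 parent=9 cost=36
17. q=(19,44) nearest=7 d=15 new=(10,37) → add node 12 parent=7 cost=36
18. q=(17,28) nearest=6 d=3 new=(17,28) → blocked by [11,18]×[27,38], reject
19. q=(1,41) nearest=12 d=9 new=(4,41) → add node 13 parent=12 cost=42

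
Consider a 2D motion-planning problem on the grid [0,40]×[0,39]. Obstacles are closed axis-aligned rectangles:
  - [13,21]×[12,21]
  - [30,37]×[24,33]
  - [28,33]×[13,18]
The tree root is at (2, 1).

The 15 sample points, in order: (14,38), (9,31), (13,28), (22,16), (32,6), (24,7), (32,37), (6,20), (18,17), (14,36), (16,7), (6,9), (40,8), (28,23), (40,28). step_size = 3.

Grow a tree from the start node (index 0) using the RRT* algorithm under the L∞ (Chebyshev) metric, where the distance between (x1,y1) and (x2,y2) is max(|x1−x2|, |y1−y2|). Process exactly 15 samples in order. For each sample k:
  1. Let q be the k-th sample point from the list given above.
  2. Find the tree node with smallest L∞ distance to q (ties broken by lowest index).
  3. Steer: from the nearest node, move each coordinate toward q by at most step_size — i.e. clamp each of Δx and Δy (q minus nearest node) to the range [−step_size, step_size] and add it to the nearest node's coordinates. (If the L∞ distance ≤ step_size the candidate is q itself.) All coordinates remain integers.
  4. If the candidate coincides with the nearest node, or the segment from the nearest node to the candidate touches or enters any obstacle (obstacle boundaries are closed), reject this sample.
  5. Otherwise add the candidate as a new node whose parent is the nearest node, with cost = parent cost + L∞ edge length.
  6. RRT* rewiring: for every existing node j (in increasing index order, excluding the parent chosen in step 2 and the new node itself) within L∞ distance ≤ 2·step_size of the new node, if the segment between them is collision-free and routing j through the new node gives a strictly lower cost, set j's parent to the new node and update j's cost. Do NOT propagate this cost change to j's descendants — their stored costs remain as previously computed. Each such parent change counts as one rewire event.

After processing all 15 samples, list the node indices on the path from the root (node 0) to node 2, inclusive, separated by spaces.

1. q=(14,38) nearest=0 d=37 new=(5,4) → add node 1 parent=0 cost=3
2. q=(9,31) nearest=1 d=27 new=(8,7) → add node 2 parent=1 cost=6
3. q=(13,28) nearest=2 d=21 new=(11,10) → add node 3 parent=2 cost=9
4. q=(22,16) nearest=3 d=11 new=(14,13) → blocked by [13,21]×[12,21], reject
5. q=(32,6) nearest=3 d=21 new=(14,7) → add node 4 parent=3 cost=12
6. q=(24,7) nearest=4 d=10 new=(17,7) → add node 5 parent=4 cost=15
7. q=(32,37) nearest=3 d=27 new=(14,13) → blocked by [13,21]×[12,21], reject
8. q=(6,20) nearest=3 d=10 new=(8,13) → add node 6 parent=3 cost=12
9. q=(18,17) nearest=3 d=7 new=(14,13) → blocked by [13,21]×[12,21], reject
10. q=(14,36) nearest=6 d=23 new=(11,16) → add node 7 parent=6 cost=15
11. q=(16,7) nearest=5 d=1 new=(16,7) → add node 8 parent=5 cost=16
12. q=(6,9) nearest=2 d=2 new=(6,9) → add node 9 parent=2 cost=8
13. q=(40,8) nearest=5 d=23 new=(20,8) → add node 10 parent=5 cost=18
14. q=(28,23) nearest=10 d=15 new=(23,11) → add node 11 parent=10 cost=21
15. q=(40,28) nearest=11 d=17 new=(26,14) → add node 12 parent=11 cost=24

Path: 0 1 2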